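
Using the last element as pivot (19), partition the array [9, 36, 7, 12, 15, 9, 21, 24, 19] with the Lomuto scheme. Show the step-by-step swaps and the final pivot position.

Lomuto partition with pivot = 19:

Initial array: [9, 36, 7, 12, 15, 9, 21, 24, 19]

arr[0]=9 <= 19: swap with position 0, array becomes [9, 36, 7, 12, 15, 9, 21, 24, 19]
arr[1]=36 > 19: no swap
arr[2]=7 <= 19: swap with position 1, array becomes [9, 7, 36, 12, 15, 9, 21, 24, 19]
arr[3]=12 <= 19: swap with position 2, array becomes [9, 7, 12, 36, 15, 9, 21, 24, 19]
arr[4]=15 <= 19: swap with position 3, array becomes [9, 7, 12, 15, 36, 9, 21, 24, 19]
arr[5]=9 <= 19: swap with position 4, array becomes [9, 7, 12, 15, 9, 36, 21, 24, 19]
arr[6]=21 > 19: no swap
arr[7]=24 > 19: no swap

Place pivot at position 5: [9, 7, 12, 15, 9, 19, 21, 24, 36]
Pivot position: 5

After partitioning with pivot 19, the array becomes [9, 7, 12, 15, 9, 19, 21, 24, 36]. The pivot is placed at index 5. All elements to the left of the pivot are <= 19, and all elements to the right are > 19.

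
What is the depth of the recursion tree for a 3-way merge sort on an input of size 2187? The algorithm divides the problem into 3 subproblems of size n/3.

For divide and conquer with division factor 3:

Problem sizes at each level:
Level 0: 2187
Level 1: 729
Level 2: 243
Level 3: 81
Level 4: 27
Level 5: 9
Level 6: 3
Level 7: 1

The root is level 0 and the size-1 base case is level 7 (the tree spans levels 0 through 7, i.e. 8 levels counting the root), so the depth is the number of divisions: log_3(2187) = 7

The recursion tree depth is log_3(2187) = 7. At each level, the problem size is divided by 3, so it takes 7 divisions to reduce to a base case of size 1. The algorithm makes 3 recursive calls at each level.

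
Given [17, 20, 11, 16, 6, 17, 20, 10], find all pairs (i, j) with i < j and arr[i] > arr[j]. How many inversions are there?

Finding inversions in [17, 20, 11, 16, 6, 17, 20, 10]:

(0, 2): arr[0]=17 > arr[2]=11
(0, 3): arr[0]=17 > arr[3]=16
(0, 4): arr[0]=17 > arr[4]=6
(0, 7): arr[0]=17 > arr[7]=10
(1, 2): arr[1]=20 > arr[2]=11
(1, 3): arr[1]=20 > arr[3]=16
(1, 4): arr[1]=20 > arr[4]=6
(1, 5): arr[1]=20 > arr[5]=17
(1, 7): arr[1]=20 > arr[7]=10
(2, 4): arr[2]=11 > arr[4]=6
(2, 7): arr[2]=11 > arr[7]=10
(3, 4): arr[3]=16 > arr[4]=6
(3, 7): arr[3]=16 > arr[7]=10
(5, 7): arr[5]=17 > arr[7]=10
(6, 7): arr[6]=20 > arr[7]=10

Total inversions: 15

The array has 15 inversion(s): (0,2), (0,3), (0,4), (0,7), (1,2), (1,3), (1,4), (1,5), (1,7), (2,4), (2,7), (3,4), (3,7), (5,7), (6,7). Each pair (i,j) satisfies i < j and arr[i] > arr[j].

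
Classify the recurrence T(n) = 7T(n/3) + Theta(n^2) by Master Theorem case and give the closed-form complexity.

Master Theorem for T(n) = 7T(n/3) + O(n^2):

a = 7, b = 3, c = 2
log_b(a) = log_3(7) = 1.7712

Case 3: c = 2 > log_3(7) = 1.7712
T(n) = O(n^2) = O(n^2)

For T(n) = 7T(n/3) + O(n^2): log_3(7) = 1.7712. This is Case 3 of the Master Theorem (c > log_b(a), work dominated by root), giving O(n^2).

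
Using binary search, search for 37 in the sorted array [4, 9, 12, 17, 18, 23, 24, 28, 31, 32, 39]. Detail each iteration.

Binary search for 37 in [4, 9, 12, 17, 18, 23, 24, 28, 31, 32, 39]:

lo=0, hi=10, mid=5, arr[mid]=23 -> 23 < 37, search right half
lo=6, hi=10, mid=8, arr[mid]=31 -> 31 < 37, search right half
lo=9, hi=10, mid=9, arr[mid]=32 -> 32 < 37, search right half
lo=10, hi=10, mid=10, arr[mid]=39 -> 39 > 37, search left half
lo=10 > hi=9, target 37 not found

Binary search determines that 37 is not in the array after 4 comparisons. The search space was exhausted without finding the target.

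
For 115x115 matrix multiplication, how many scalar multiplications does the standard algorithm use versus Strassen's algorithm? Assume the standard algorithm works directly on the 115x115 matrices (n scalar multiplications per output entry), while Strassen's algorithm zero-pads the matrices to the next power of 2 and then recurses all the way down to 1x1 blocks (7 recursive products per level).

Matrix multiplication for 115x115 matrices:

Strassen's algorithm requires power-of-2 dimensions. Pad 115x115 to 128x128 (next power of 2).

Standard algorithm: 115^3 = 1520875 multiplications
Strassen's algorithm: 7^(log2(128)) = 7^7 = 823543 multiplications
Savings: 1520875 - 823543 = 697332 multiplications

Standard: 1520875 multiplications (115^3). Strassen: 823543 multiplications (7^7, after padding to 128x128). Strassen reduces 8 recursive multiplications to 7 at each level.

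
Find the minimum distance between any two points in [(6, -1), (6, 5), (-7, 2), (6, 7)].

Computing all pairwise distances among 4 points:

d((6, -1), (6, 5)) = 6.0
d((6, -1), (-7, 2)) = 13.3417
d((6, -1), (6, 7)) = 8.0
d((6, 5), (-7, 2)) = 13.3417
d((6, 5), (6, 7)) = 2.0 <-- minimum
d((-7, 2), (6, 7)) = 13.9284

Closest pair: (6, 5) and (6, 7) with distance 2.0

The closest pair is (6, 5) and (6, 7) with Euclidean distance 2.0. For 4 points, brute-force pairwise comparison is shown above. For large n, the divide-and-conquer algorithm (sort by x, recurse on halves, check the dividing strip) achieves O(n log n).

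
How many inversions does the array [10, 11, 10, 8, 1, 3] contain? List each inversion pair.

Finding inversions in [10, 11, 10, 8, 1, 3]:

(0, 3): arr[0]=10 > arr[3]=8
(0, 4): arr[0]=10 > arr[4]=1
(0, 5): arr[0]=10 > arr[5]=3
(1, 2): arr[1]=11 > arr[2]=10
(1, 3): arr[1]=11 > arr[3]=8
(1, 4): arr[1]=11 > arr[4]=1
(1, 5): arr[1]=11 > arr[5]=3
(2, 3): arr[2]=10 > arr[3]=8
(2, 4): arr[2]=10 > arr[4]=1
(2, 5): arr[2]=10 > arr[5]=3
(3, 4): arr[3]=8 > arr[4]=1
(3, 5): arr[3]=8 > arr[5]=3

Total inversions: 12

The array has 12 inversion(s): (0,3), (0,4), (0,5), (1,2), (1,3), (1,4), (1,5), (2,3), (2,4), (2,5), (3,4), (3,5). Each pair (i,j) satisfies i < j and arr[i] > arr[j].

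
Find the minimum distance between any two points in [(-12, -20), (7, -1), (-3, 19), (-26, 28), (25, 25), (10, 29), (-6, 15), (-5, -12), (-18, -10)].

Computing all pairwise distances among 9 points:

d((-12, -20), (7, -1)) = 26.8701
d((-12, -20), (-3, 19)) = 40.025
d((-12, -20), (-26, 28)) = 50.0
d((-12, -20), (25, 25)) = 58.258
d((-12, -20), (10, 29)) = 53.7122
d((-12, -20), (-6, 15)) = 35.5106
d((-12, -20), (-5, -12)) = 10.6301
d((-12, -20), (-18, -10)) = 11.6619
d((7, -1), (-3, 19)) = 22.3607
d((7, -1), (-26, 28)) = 43.9318
d((7, -1), (25, 25)) = 31.6228
d((7, -1), (10, 29)) = 30.1496
d((7, -1), (-6, 15)) = 20.6155
d((7, -1), (-5, -12)) = 16.2788
d((7, -1), (-18, -10)) = 26.5707
d((-3, 19), (-26, 28)) = 24.6982
d((-3, 19), (25, 25)) = 28.6356
d((-3, 19), (10, 29)) = 16.4012
d((-3, 19), (-6, 15)) = 5.0 <-- minimum
d((-3, 19), (-5, -12)) = 31.0644
d((-3, 19), (-18, -10)) = 32.6497
d((-26, 28), (25, 25)) = 51.0882
d((-26, 28), (10, 29)) = 36.0139
d((-26, 28), (-6, 15)) = 23.8537
d((-26, 28), (-5, -12)) = 45.1774
d((-26, 28), (-18, -10)) = 38.833
d((25, 25), (10, 29)) = 15.5242
d((25, 25), (-6, 15)) = 32.573
d((25, 25), (-5, -12)) = 47.634
d((25, 25), (-18, -10)) = 55.4437
d((10, 29), (-6, 15)) = 21.2603
d((10, 29), (-5, -12)) = 43.6578
d((10, 29), (-18, -10)) = 48.0104
d((-6, 15), (-5, -12)) = 27.0185
d((-6, 15), (-18, -10)) = 27.7308
d((-5, -12), (-18, -10)) = 13.1529

Closest pair: (-3, 19) and (-6, 15) with distance 5.0

The closest pair is (-3, 19) and (-6, 15) with Euclidean distance 5.0. For 9 points, brute-force pairwise comparison is shown above. For large n, the divide-and-conquer algorithm (sort by x, recurse on halves, check the dividing strip) achieves O(n log n).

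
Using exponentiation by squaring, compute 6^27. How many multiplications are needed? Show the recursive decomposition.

Computing 6^27 by squaring (build up from 6^1; each line after the first costs one multiplication):

6^1 = 6
6^2 = (6^1)^2 = 6^2 = 36
6^3 = 6 * 6^2 = 6 * 36 = 216
6^6 = (6^3)^2 = 216^2 = 46656
6^12 = (6^6)^2 = 46656^2 = 2176782336
6^13 = 6 * 6^12 = 6 * 2176782336 = 13060694016
6^26 = (6^13)^2 = 13060694016^2 = 170581728179578208256
6^27 = 6 * 6^26 = 6 * 170581728179578208256 = 1023490369077469249536

Result: 1023490369077469249536
Multiplications needed: 7 (7 lines after 6^1)

6^27 = 1023490369077469249536. Using exponentiation by squaring, this requires 7 multiplications. The key idea: if the exponent is even, square the half-power; if odd, multiply by the base once.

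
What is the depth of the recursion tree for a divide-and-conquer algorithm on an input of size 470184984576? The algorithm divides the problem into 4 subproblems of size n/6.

For divide and conquer with division factor 6:

Problem sizes at each level:
Level 0: 470184984576
Level 1: 78364164096
Level 2: 13060694016
Level 3: 2176782336
Level 4: 362797056
Level 5: 60466176
Level 6: 10077696
Level 7: 1679616
Level 8: 279936
Level 9: 46656
Level 10: 7776
Level 11: 1296
Level 12: 216
Level 13: 36
Level 14: 6
Level 15: 1

The root is level 0 and the size-1 base case is level 15 (the tree spans levels 0 through 15, i.e. 16 levels counting the root), so the depth is the number of divisions: log_6(470184984576) = 15

The recursion tree depth is log_6(470184984576) = 15. At each level, the problem size is divided by 6, so it takes 15 divisions to reduce to a base case of size 1. The algorithm makes 4 recursive calls at each level.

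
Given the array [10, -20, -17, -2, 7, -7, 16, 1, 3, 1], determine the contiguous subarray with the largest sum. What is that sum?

Using Kadane's algorithm on [10, -20, -17, -2, 7, -7, 16, 1, 3, 1]:

Scanning through the array:
Position 1 (value -20): max_ending_here = -10, max_so_far = 10
Position 2 (value -17): max_ending_here = -17, max_so_far = 10
Position 3 (value -2): max_ending_here = -2, max_so_far = 10
Position 4 (value 7): max_ending_here = 7, max_so_far = 10
Position 5 (value -7): max_ending_here = 0, max_so_far = 10
Position 6 (value 16): max_ending_here = 16, max_so_far = 16
Position 7 (value 1): max_ending_here = 17, max_so_far = 17
Position 8 (value 3): max_ending_here = 20, max_so_far = 20
Position 9 (value 1): max_ending_here = 21, max_so_far = 21

Maximum subarray: [7, -7, 16, 1, 3, 1]
Maximum sum: 21

The maximum subarray is [7, -7, 16, 1, 3, 1] with sum 21. This subarray runs from index 4 to index 9.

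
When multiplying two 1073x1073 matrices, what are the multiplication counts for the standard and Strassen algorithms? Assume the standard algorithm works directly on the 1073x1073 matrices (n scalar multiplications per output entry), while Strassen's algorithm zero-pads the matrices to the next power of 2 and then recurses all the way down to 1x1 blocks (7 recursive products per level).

Matrix multiplication for 1073x1073 matrices:

Strassen's algorithm requires power-of-2 dimensions. Pad 1073x1073 to 2048x2048 (next power of 2).

Standard algorithm: 1073^3 = 1235376017 multiplications
Strassen's algorithm: 7^(log2(2048)) = 7^11 = 1977326743 multiplications
Difference: 1235376017 - 1977326743 = -741950726 (Strassen uses MORE here due to padding overhead — for small or just-over-power-of-2 n, padding can outweigh the per-level savings)

Standard: 1235376017 multiplications (1073^3). Strassen: 1977326743 multiplications (7^11, after padding to 2048x2048). Strassen reduces 8 recursive multiplications to 7 at each level.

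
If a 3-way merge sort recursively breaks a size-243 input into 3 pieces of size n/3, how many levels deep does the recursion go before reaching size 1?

For divide and conquer with division factor 3:

Problem sizes at each level:
Level 0: 243
Level 1: 81
Level 2: 27
Level 3: 9
Level 4: 3
Level 5: 1

The root is level 0 and the size-1 base case is level 5 (the tree spans levels 0 through 5, i.e. 6 levels counting the root), so the depth is the number of divisions: log_3(243) = 5

The recursion tree depth is log_3(243) = 5. At each level, the problem size is divided by 3, so it takes 5 divisions to reduce to a base case of size 1. The algorithm makes 3 recursive calls at each level.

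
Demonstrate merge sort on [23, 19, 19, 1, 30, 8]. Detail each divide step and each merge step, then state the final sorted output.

Merge sort trace:

Split: [23, 19, 19, 1, 30, 8] -> [23, 19, 19] and [1, 30, 8]
  Split: [23, 19, 19] -> [23] and [19, 19]
    Split: [19, 19] -> [19] and [19]
    Merge: [19] + [19] -> [19, 19]
  Merge: [23] + [19, 19] -> [19, 19, 23]
  Split: [1, 30, 8] -> [1] and [30, 8]
    Split: [30, 8] -> [30] and [8]
    Merge: [30] + [8] -> [8, 30]
  Merge: [1] + [8, 30] -> [1, 8, 30]
Merge: [19, 19, 23] + [1, 8, 30] -> [1, 8, 19, 19, 23, 30]

Final sorted array: [1, 8, 19, 19, 23, 30]

The merge sort proceeds by recursively splitting the array and merging sorted halves.
After all merges, the sorted array is [1, 8, 19, 19, 23, 30].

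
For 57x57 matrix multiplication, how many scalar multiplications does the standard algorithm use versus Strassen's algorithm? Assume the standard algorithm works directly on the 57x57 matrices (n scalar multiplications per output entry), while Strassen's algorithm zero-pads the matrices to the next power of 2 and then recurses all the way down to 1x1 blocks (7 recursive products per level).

Matrix multiplication for 57x57 matrices:

Strassen's algorithm requires power-of-2 dimensions. Pad 57x57 to 64x64 (next power of 2).

Standard algorithm: 57^3 = 185193 multiplications
Strassen's algorithm: 7^(log2(64)) = 7^6 = 117649 multiplications
Savings: 185193 - 117649 = 67544 multiplications

Standard: 185193 multiplications (57^3). Strassen: 117649 multiplications (7^6, after padding to 64x64). Strassen reduces 8 recursive multiplications to 7 at each level.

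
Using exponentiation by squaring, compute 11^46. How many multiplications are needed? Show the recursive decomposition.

Computing 11^46 by squaring (build up from 11^1; each line after the first costs one multiplication):

11^1 = 11
11^2 = (11^1)^2 = 11^2 = 121
11^4 = (11^2)^2 = 121^2 = 14641
11^5 = 11 * 11^4 = 11 * 14641 = 161051
11^10 = (11^5)^2 = 161051^2 = 25937424601
11^11 = 11 * 11^10 = 11 * 25937424601 = 285311670611
11^22 = (11^11)^2 = 285311670611^2 = 81402749386839761113321
11^23 = 11 * 11^22 = 11 * 81402749386839761113321 = 895430243255237372246531
11^46 = (11^23)^2 = 895430243255237372246531^2 = 801795320536133573571931534665380233173841533961

Result: 801795320536133573571931534665380233173841533961
Multiplications needed: 8 (8 lines after 11^1)

11^46 = 801795320536133573571931534665380233173841533961. Using exponentiation by squaring, this requires 8 multiplications. The key idea: if the exponent is even, square the half-power; if odd, multiply by the base once.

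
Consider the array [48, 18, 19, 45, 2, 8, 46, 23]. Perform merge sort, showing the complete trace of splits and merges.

Merge sort trace:

Split: [48, 18, 19, 45, 2, 8, 46, 23] -> [48, 18, 19, 45] and [2, 8, 46, 23]
  Split: [48, 18, 19, 45] -> [48, 18] and [19, 45]
    Split: [48, 18] -> [48] and [18]
    Merge: [48] + [18] -> [18, 48]
    Split: [19, 45] -> [19] and [45]
    Merge: [19] + [45] -> [19, 45]
  Merge: [18, 48] + [19, 45] -> [18, 19, 45, 48]
  Split: [2, 8, 46, 23] -> [2, 8] and [46, 23]
    Split: [2, 8] -> [2] and [8]
    Merge: [2] + [8] -> [2, 8]
    Split: [46, 23] -> [46] and [23]
    Merge: [46] + [23] -> [23, 46]
  Merge: [2, 8] + [23, 46] -> [2, 8, 23, 46]
Merge: [18, 19, 45, 48] + [2, 8, 23, 46] -> [2, 8, 18, 19, 23, 45, 46, 48]

Final sorted array: [2, 8, 18, 19, 23, 45, 46, 48]

The merge sort proceeds by recursively splitting the array and merging sorted halves.
After all merges, the sorted array is [2, 8, 18, 19, 23, 45, 46, 48].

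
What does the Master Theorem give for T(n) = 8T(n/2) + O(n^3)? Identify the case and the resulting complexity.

Master Theorem for T(n) = 8T(n/2) + O(n^3):

a = 8, b = 2, c = 3
log_b(a) = log_2(8) = 3.0000

Case 2: c = 3 = log_2(8) = 3.0000
T(n) = O(n^3 log n) = O(n^3 log n)

For T(n) = 8T(n/2) + O(n^3): log_2(8) = 3.0000. This is Case 2 of the Master Theorem (c = log_b(a), equal work at all levels), giving O(n^3 log n).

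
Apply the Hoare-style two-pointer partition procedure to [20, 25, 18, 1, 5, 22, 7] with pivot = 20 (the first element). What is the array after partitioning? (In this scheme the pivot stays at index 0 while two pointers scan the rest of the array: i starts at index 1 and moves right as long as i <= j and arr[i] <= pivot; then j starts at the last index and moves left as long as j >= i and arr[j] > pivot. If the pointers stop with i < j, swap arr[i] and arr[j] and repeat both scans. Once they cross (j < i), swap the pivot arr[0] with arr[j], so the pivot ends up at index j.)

Hoare-style two-pointer partition with pivot = 20:

Initial array: [20, 25, 18, 1, 5, 22, 7]

Pointers start at i = 1, j = 6.
i stops at index 1 (arr[1]=25 > 20), j stops at index 6 (arr[6]=7 <= 20): swap arr[1] and arr[6], array becomes [20, 7, 18, 1, 5, 22, 25]
i ends at 5, j ends at 4: the pointers have crossed (j < i), so scanning stops.

Swap pivot arr[0] with arr[4] to place pivot at position 4: [5, 7, 18, 1, 20, 22, 25]
Pivot position: 4

After partitioning with pivot 20, the array becomes [5, 7, 18, 1, 20, 22, 25]. The pivot is placed at index 4. All elements to the left of the pivot are <= 20, and all elements to the right are > 20.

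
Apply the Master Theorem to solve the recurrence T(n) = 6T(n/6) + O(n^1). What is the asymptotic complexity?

Master Theorem for T(n) = 6T(n/6) + O(n^1):

a = 6, b = 6, c = 1
log_b(a) = log_6(6) = 1.0000

Case 2: c = 1 = log_6(6) = 1.0000
T(n) = O(n^1 log n) = O(n log n)

For T(n) = 6T(n/6) + O(n^1): log_6(6) = 1.0000. This is Case 2 of the Master Theorem (c = log_b(a), equal work at all levels), giving O(n log n).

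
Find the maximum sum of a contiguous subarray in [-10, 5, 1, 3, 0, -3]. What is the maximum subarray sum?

Using Kadane's algorithm on [-10, 5, 1, 3, 0, -3]:

Scanning through the array:
Position 1 (value 5): max_ending_here = 5, max_so_far = 5
Position 2 (value 1): max_ending_here = 6, max_so_far = 6
Position 3 (value 3): max_ending_here = 9, max_so_far = 9
Position 4 (value 0): max_ending_here = 9, max_so_far = 9
Position 5 (value -3): max_ending_here = 6, max_so_far = 9

Maximum subarray: [5, 1, 3]
Maximum sum: 9

The maximum subarray is [5, 1, 3] with sum 9. This subarray runs from index 1 to index 3.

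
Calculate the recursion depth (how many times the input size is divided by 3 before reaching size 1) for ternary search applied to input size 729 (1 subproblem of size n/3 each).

For divide and conquer with division factor 3:

Problem sizes at each level:
Level 0: 729
Level 1: 243
Level 2: 81
Level 3: 27
Level 4: 9
Level 5: 3
Level 6: 1

The root is level 0 and the size-1 base case is level 6 (the tree spans levels 0 through 6, i.e. 7 levels counting the root), so the depth is the number of divisions: log_3(729) = 6

The recursion tree depth is log_3(729) = 6. At each level, the problem size is divided by 3, so it takes 6 divisions to reduce to a base case of size 1. The algorithm makes 1 recursive call at each level.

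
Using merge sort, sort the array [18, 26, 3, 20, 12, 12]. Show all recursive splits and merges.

Merge sort trace:

Split: [18, 26, 3, 20, 12, 12] -> [18, 26, 3] and [20, 12, 12]
  Split: [18, 26, 3] -> [18] and [26, 3]
    Split: [26, 3] -> [26] and [3]
    Merge: [26] + [3] -> [3, 26]
  Merge: [18] + [3, 26] -> [3, 18, 26]
  Split: [20, 12, 12] -> [20] and [12, 12]
    Split: [12, 12] -> [12] and [12]
    Merge: [12] + [12] -> [12, 12]
  Merge: [20] + [12, 12] -> [12, 12, 20]
Merge: [3, 18, 26] + [12, 12, 20] -> [3, 12, 12, 18, 20, 26]

Final sorted array: [3, 12, 12, 18, 20, 26]

The merge sort proceeds by recursively splitting the array and merging sorted halves.
After all merges, the sorted array is [3, 12, 12, 18, 20, 26].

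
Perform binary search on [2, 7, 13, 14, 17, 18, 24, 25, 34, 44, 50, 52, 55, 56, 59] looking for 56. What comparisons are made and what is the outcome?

Binary search for 56 in [2, 7, 13, 14, 17, 18, 24, 25, 34, 44, 50, 52, 55, 56, 59]:

lo=0, hi=14, mid=7, arr[mid]=25 -> 25 < 56, search right half
lo=8, hi=14, mid=11, arr[mid]=52 -> 52 < 56, search right half
lo=12, hi=14, mid=13, arr[mid]=56 -> Found target at index 13!

Binary search finds 56 at index 13 after 3 comparisons. The search repeatedly halves the search space by comparing with the middle element.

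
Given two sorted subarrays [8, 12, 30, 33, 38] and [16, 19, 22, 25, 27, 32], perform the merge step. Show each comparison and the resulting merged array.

Merging process:

Compare 8 vs 16: take 8 from left. Merged: [8]
Compare 12 vs 16: take 12 from left. Merged: [8, 12]
Compare 30 vs 16: take 16 from right. Merged: [8, 12, 16]
Compare 30 vs 19: take 19 from right. Merged: [8, 12, 16, 19]
Compare 30 vs 22: take 22 from right. Merged: [8, 12, 16, 19, 22]
Compare 30 vs 25: take 25 from right. Merged: [8, 12, 16, 19, 22, 25]
Compare 30 vs 27: take 27 from right. Merged: [8, 12, 16, 19, 22, 25, 27]
Compare 30 vs 32: take 30 from left. Merged: [8, 12, 16, 19, 22, 25, 27, 30]
Compare 33 vs 32: take 32 from right. Merged: [8, 12, 16, 19, 22, 25, 27, 30, 32]
Append remaining from left: [33, 38]. Merged: [8, 12, 16, 19, 22, 25, 27, 30, 32, 33, 38]

Final merged array: [8, 12, 16, 19, 22, 25, 27, 30, 32, 33, 38]
Total comparisons: 9

The merged array is [8, 12, 16, 19, 22, 25, 27, 30, 32, 33, 38], requiring 9 comparisons. The merge step runs in O(n) time where n is the total number of elements.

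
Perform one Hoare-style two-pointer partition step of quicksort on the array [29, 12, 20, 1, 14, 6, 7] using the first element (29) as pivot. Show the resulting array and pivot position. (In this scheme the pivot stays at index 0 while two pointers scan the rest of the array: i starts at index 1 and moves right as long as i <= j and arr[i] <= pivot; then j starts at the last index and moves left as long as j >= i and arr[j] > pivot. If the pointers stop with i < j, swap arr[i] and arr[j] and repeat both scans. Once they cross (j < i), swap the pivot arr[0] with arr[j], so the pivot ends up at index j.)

Hoare-style two-pointer partition with pivot = 29:

Initial array: [29, 12, 20, 1, 14, 6, 7]

Pointers start at i = 1, j = 6.
i ends at 7, j ends at 6: the pointers have crossed (j < i), so scanning stops.

Swap pivot arr[0] with arr[6] to place pivot at position 6: [7, 12, 20, 1, 14, 6, 29]
Pivot position: 6

After partitioning with pivot 29, the array becomes [7, 12, 20, 1, 14, 6, 29]. The pivot is placed at index 6. All elements to the left of the pivot are <= 29, and all elements to the right are > 29.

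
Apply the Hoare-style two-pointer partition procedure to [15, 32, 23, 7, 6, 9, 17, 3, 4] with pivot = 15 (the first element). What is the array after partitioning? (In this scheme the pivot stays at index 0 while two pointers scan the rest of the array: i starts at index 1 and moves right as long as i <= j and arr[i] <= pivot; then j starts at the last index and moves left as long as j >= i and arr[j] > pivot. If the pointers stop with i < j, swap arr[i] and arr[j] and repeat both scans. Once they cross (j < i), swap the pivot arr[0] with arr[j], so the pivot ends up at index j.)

Hoare-style two-pointer partition with pivot = 15:

Initial array: [15, 32, 23, 7, 6, 9, 17, 3, 4]

Pointers start at i = 1, j = 8.
i stops at index 1 (arr[1]=32 > 15), j stops at index 8 (arr[8]=4 <= 15): swap arr[1] and arr[8], array becomes [15, 4, 23, 7, 6, 9, 17, 3, 32]
i stops at index 2 (arr[2]=23 > 15), j stops at index 7 (arr[7]=3 <= 15): swap arr[2] and arr[7], array becomes [15, 4, 3, 7, 6, 9, 17, 23, 32]
i ends at 6, j ends at 5: the pointers have crossed (j < i), so scanning stops.

Swap pivot arr[0] with arr[5] to place pivot at position 5: [9, 4, 3, 7, 6, 15, 17, 23, 32]
Pivot position: 5

After partitioning with pivot 15, the array becomes [9, 4, 3, 7, 6, 15, 17, 23, 32]. The pivot is placed at index 5. All elements to the left of the pivot are <= 15, and all elements to the right are > 15.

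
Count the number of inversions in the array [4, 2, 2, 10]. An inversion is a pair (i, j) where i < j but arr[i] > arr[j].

Finding inversions in [4, 2, 2, 10]:

(0, 1): arr[0]=4 > arr[1]=2
(0, 2): arr[0]=4 > arr[2]=2

Total inversions: 2

The array has 2 inversion(s): (0,1), (0,2). Each pair (i,j) satisfies i < j and arr[i] > arr[j].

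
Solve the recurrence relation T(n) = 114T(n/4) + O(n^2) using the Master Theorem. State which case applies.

Master Theorem for T(n) = 114T(n/4) + O(n^2):

a = 114, b = 4, c = 2
log_b(a) = log_4(114) = 3.4164

Case 1: c = 2 < log_4(114) = 3.4164
T(n) = O(n^(log_4 114))

For T(n) = 114T(n/4) + O(n^2): log_4(114) = 3.4164. This is Case 1 of the Master Theorem (c < log_b(a), work dominated by leaves), giving O(n^(log_4 114)).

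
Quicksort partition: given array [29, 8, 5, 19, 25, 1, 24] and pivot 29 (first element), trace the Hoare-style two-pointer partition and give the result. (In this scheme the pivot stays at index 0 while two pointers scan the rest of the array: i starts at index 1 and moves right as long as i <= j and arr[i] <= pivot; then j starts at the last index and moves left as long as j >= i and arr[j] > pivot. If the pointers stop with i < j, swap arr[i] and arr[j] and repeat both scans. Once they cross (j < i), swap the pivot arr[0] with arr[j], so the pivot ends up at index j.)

Hoare-style two-pointer partition with pivot = 29:

Initial array: [29, 8, 5, 19, 25, 1, 24]

Pointers start at i = 1, j = 6.
i ends at 7, j ends at 6: the pointers have crossed (j < i), so scanning stops.

Swap pivot arr[0] with arr[6] to place pivot at position 6: [24, 8, 5, 19, 25, 1, 29]
Pivot position: 6

After partitioning with pivot 29, the array becomes [24, 8, 5, 19, 25, 1, 29]. The pivot is placed at index 6. All elements to the left of the pivot are <= 29, and all elements to the right are > 29.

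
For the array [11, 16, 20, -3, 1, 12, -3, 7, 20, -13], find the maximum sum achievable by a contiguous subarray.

Using Kadane's algorithm on [11, 16, 20, -3, 1, 12, -3, 7, 20, -13]:

Scanning through the array:
Position 1 (value 16): max_ending_here = 27, max_so_far = 27
Position 2 (value 20): max_ending_here = 47, max_so_far = 47
Position 3 (value -3): max_ending_here = 44, max_so_far = 47
Position 4 (value 1): max_ending_here = 45, max_so_far = 47
Position 5 (value 12): max_ending_here = 57, max_so_far = 57
Position 6 (value -3): max_ending_here = 54, max_so_far = 57
Position 7 (value 7): max_ending_here = 61, max_so_far = 61
Position 8 (value 20): max_ending_here = 81, max_so_far = 81
Position 9 (value -13): max_ending_here = 68, max_so_far = 81

Maximum subarray: [11, 16, 20, -3, 1, 12, -3, 7, 20]
Maximum sum: 81

The maximum subarray is [11, 16, 20, -3, 1, 12, -3, 7, 20] with sum 81. This subarray runs from index 0 to index 8.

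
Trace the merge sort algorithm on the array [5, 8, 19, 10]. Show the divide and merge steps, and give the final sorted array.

Merge sort trace:

Split: [5, 8, 19, 10] -> [5, 8] and [19, 10]
  Split: [5, 8] -> [5] and [8]
  Merge: [5] + [8] -> [5, 8]
  Split: [19, 10] -> [19] and [10]
  Merge: [19] + [10] -> [10, 19]
Merge: [5, 8] + [10, 19] -> [5, 8, 10, 19]

Final sorted array: [5, 8, 10, 19]

The merge sort proceeds by recursively splitting the array and merging sorted halves.
After all merges, the sorted array is [5, 8, 10, 19].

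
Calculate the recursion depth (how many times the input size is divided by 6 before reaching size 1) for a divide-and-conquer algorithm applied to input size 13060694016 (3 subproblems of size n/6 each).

For divide and conquer with division factor 6:

Problem sizes at each level:
Level 0: 13060694016
Level 1: 2176782336
Level 2: 362797056
Level 3: 60466176
Level 4: 10077696
Level 5: 1679616
Level 6: 279936
Level 7: 46656
Level 8: 7776
Level 9: 1296
Level 10: 216
Level 11: 36
Level 12: 6
Level 13: 1

The root is level 0 and the size-1 base case is level 13 (the tree spans levels 0 through 13, i.e. 14 levels counting the root), so the depth is the number of divisions: log_6(13060694016) = 13

The recursion tree depth is log_6(13060694016) = 13. At each level, the problem size is divided by 6, so it takes 13 divisions to reduce to a base case of size 1. The algorithm makes 3 recursive calls at each level.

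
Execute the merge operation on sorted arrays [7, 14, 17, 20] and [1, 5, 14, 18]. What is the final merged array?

Merging process:

Compare 7 vs 1: take 1 from right. Merged: [1]
Compare 7 vs 5: take 5 from right. Merged: [1, 5]
Compare 7 vs 14: take 7 from left. Merged: [1, 5, 7]
Compare 14 vs 14: take 14 from left. Merged: [1, 5, 7, 14]
Compare 17 vs 14: take 14 from right. Merged: [1, 5, 7, 14, 14]
Compare 17 vs 18: take 17 from left. Merged: [1, 5, 7, 14, 14, 17]
Compare 20 vs 18: take 18 from right. Merged: [1, 5, 7, 14, 14, 17, 18]
Append remaining from left: [20]. Merged: [1, 5, 7, 14, 14, 17, 18, 20]

Final merged array: [1, 5, 7, 14, 14, 17, 18, 20]
Total comparisons: 7

The merged array is [1, 5, 7, 14, 14, 17, 18, 20], requiring 7 comparisons. The merge step runs in O(n) time where n is the total number of elements.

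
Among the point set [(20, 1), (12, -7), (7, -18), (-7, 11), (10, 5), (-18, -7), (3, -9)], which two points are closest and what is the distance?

Computing all pairwise distances among 7 points:

d((20, 1), (12, -7)) = 11.3137
d((20, 1), (7, -18)) = 23.0217
d((20, 1), (-7, 11)) = 28.7924
d((20, 1), (10, 5)) = 10.7703
d((20, 1), (-18, -7)) = 38.833
d((20, 1), (3, -9)) = 19.7231
d((12, -7), (7, -18)) = 12.083
d((12, -7), (-7, 11)) = 26.1725
d((12, -7), (10, 5)) = 12.1655
d((12, -7), (-18, -7)) = 30.0
d((12, -7), (3, -9)) = 9.2195 <-- minimum
d((7, -18), (-7, 11)) = 32.2025
d((7, -18), (10, 5)) = 23.1948
d((7, -18), (-18, -7)) = 27.313
d((7, -18), (3, -9)) = 9.8489
d((-7, 11), (10, 5)) = 18.0278
d((-7, 11), (-18, -7)) = 21.095
d((-7, 11), (3, -9)) = 22.3607
d((10, 5), (-18, -7)) = 30.4631
d((10, 5), (3, -9)) = 15.6525
d((-18, -7), (3, -9)) = 21.095

Closest pair: (12, -7) and (3, -9) with distance 9.2195

The closest pair is (12, -7) and (3, -9) with Euclidean distance 9.2195. For 7 points, brute-force pairwise comparison is shown above. For large n, the divide-and-conquer algorithm (sort by x, recurse on halves, check the dividing strip) achieves O(n log n).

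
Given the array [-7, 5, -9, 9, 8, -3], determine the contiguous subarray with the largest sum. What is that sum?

Using Kadane's algorithm on [-7, 5, -9, 9, 8, -3]:

Scanning through the array:
Position 1 (value 5): max_ending_here = 5, max_so_far = 5
Position 2 (value -9): max_ending_here = -4, max_so_far = 5
Position 3 (value 9): max_ending_here = 9, max_so_far = 9
Position 4 (value 8): max_ending_here = 17, max_so_far = 17
Position 5 (value -3): max_ending_here = 14, max_so_far = 17

Maximum subarray: [9, 8]
Maximum sum: 17

The maximum subarray is [9, 8] with sum 17. This subarray runs from index 3 to index 4.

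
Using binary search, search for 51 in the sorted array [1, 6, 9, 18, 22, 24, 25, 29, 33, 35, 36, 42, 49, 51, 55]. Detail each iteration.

Binary search for 51 in [1, 6, 9, 18, 22, 24, 25, 29, 33, 35, 36, 42, 49, 51, 55]:

lo=0, hi=14, mid=7, arr[mid]=29 -> 29 < 51, search right half
lo=8, hi=14, mid=11, arr[mid]=42 -> 42 < 51, search right half
lo=12, hi=14, mid=13, arr[mid]=51 -> Found target at index 13!

Binary search finds 51 at index 13 after 3 comparisons. The search repeatedly halves the search space by comparing with the middle element.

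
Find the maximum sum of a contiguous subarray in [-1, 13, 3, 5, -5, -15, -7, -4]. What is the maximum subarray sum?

Using Kadane's algorithm on [-1, 13, 3, 5, -5, -15, -7, -4]:

Scanning through the array:
Position 1 (value 13): max_ending_here = 13, max_so_far = 13
Position 2 (value 3): max_ending_here = 16, max_so_far = 16
Position 3 (value 5): max_ending_here = 21, max_so_far = 21
Position 4 (value -5): max_ending_here = 16, max_so_far = 21
Position 5 (value -15): max_ending_here = 1, max_so_far = 21
Position 6 (value -7): max_ending_here = -6, max_so_far = 21
Position 7 (value -4): max_ending_here = -4, max_so_far = 21

Maximum subarray: [13, 3, 5]
Maximum sum: 21

The maximum subarray is [13, 3, 5] with sum 21. This subarray runs from index 1 to index 3.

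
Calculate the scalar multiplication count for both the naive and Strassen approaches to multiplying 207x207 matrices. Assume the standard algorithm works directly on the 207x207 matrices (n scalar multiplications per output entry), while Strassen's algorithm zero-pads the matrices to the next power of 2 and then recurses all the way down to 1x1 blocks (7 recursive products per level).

Matrix multiplication for 207x207 matrices:

Strassen's algorithm requires power-of-2 dimensions. Pad 207x207 to 256x256 (next power of 2).

Standard algorithm: 207^3 = 8869743 multiplications
Strassen's algorithm: 7^(log2(256)) = 7^8 = 5764801 multiplications
Savings: 8869743 - 5764801 = 3104942 multiplications

Standard: 8869743 multiplications (207^3). Strassen: 5764801 multiplications (7^8, after padding to 256x256). Strassen reduces 8 recursive multiplications to 7 at each level.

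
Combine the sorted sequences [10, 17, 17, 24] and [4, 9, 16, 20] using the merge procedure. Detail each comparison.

Merging process:

Compare 10 vs 4: take 4 from right. Merged: [4]
Compare 10 vs 9: take 9 from right. Merged: [4, 9]
Compare 10 vs 16: take 10 from left. Merged: [4, 9, 10]
Compare 17 vs 16: take 16 from right. Merged: [4, 9, 10, 16]
Compare 17 vs 20: take 17 from left. Merged: [4, 9, 10, 16, 17]
Compare 17 vs 20: take 17 from left. Merged: [4, 9, 10, 16, 17, 17]
Compare 24 vs 20: take 20 from right. Merged: [4, 9, 10, 16, 17, 17, 20]
Append remaining from left: [24]. Merged: [4, 9, 10, 16, 17, 17, 20, 24]

Final merged array: [4, 9, 10, 16, 17, 17, 20, 24]
Total comparisons: 7

The merged array is [4, 9, 10, 16, 17, 17, 20, 24], requiring 7 comparisons. The merge step runs in O(n) time where n is the total number of elements.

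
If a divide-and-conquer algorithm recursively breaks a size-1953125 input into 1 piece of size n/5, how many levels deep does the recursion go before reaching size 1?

For divide and conquer with division factor 5:

Problem sizes at each level:
Level 0: 1953125
Level 1: 390625
Level 2: 78125
Level 3: 15625
Level 4: 3125
Level 5: 625
Level 6: 125
Level 7: 25
Level 8: 5
Level 9: 1

The root is level 0 and the size-1 base case is level 9 (the tree spans levels 0 through 9, i.e. 10 levels counting the root), so the depth is the number of divisions: log_5(1953125) = 9

The recursion tree depth is log_5(1953125) = 9. At each level, the problem size is divided by 5, so it takes 9 divisions to reduce to a base case of size 1. The algorithm makes 1 recursive call at each level.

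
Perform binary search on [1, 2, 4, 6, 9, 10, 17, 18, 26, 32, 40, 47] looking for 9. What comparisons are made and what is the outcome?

Binary search for 9 in [1, 2, 4, 6, 9, 10, 17, 18, 26, 32, 40, 47]:

lo=0, hi=11, mid=5, arr[mid]=10 -> 10 > 9, search left half
lo=0, hi=4, mid=2, arr[mid]=4 -> 4 < 9, search right half
lo=3, hi=4, mid=3, arr[mid]=6 -> 6 < 9, search right half
lo=4, hi=4, mid=4, arr[mid]=9 -> Found target at index 4!

Binary search finds 9 at index 4 after 4 comparisons. The search repeatedly halves the search space by comparing with the middle element.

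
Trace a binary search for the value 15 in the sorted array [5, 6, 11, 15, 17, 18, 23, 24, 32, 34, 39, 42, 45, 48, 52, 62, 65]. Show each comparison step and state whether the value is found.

Binary search for 15 in [5, 6, 11, 15, 17, 18, 23, 24, 32, 34, 39, 42, 45, 48, 52, 62, 65]:

lo=0, hi=16, mid=8, arr[mid]=32 -> 32 > 15, search left half
lo=0, hi=7, mid=3, arr[mid]=15 -> Found target at index 3!

Binary search finds 15 at index 3 after 2 comparisons. The search repeatedly halves the search space by comparing with the middle element.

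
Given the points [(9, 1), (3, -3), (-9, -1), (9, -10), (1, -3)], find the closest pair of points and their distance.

Computing all pairwise distances among 5 points:

d((9, 1), (3, -3)) = 7.2111
d((9, 1), (-9, -1)) = 18.1108
d((9, 1), (9, -10)) = 11.0
d((9, 1), (1, -3)) = 8.9443
d((3, -3), (-9, -1)) = 12.1655
d((3, -3), (9, -10)) = 9.2195
d((3, -3), (1, -3)) = 2.0 <-- minimum
d((-9, -1), (9, -10)) = 20.1246
d((-9, -1), (1, -3)) = 10.198
d((9, -10), (1, -3)) = 10.6301

Closest pair: (3, -3) and (1, -3) with distance 2.0

The closest pair is (3, -3) and (1, -3) with Euclidean distance 2.0. For 5 points, brute-force pairwise comparison is shown above. For large n, the divide-and-conquer algorithm (sort by x, recurse on halves, check the dividing strip) achieves O(n log n).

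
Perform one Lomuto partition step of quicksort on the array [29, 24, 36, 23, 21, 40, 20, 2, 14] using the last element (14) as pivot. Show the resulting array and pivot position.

Lomuto partition with pivot = 14:

Initial array: [29, 24, 36, 23, 21, 40, 20, 2, 14]

arr[0]=29 > 14: no swap
arr[1]=24 > 14: no swap
arr[2]=36 > 14: no swap
arr[3]=23 > 14: no swap
arr[4]=21 > 14: no swap
arr[5]=40 > 14: no swap
arr[6]=20 > 14: no swap
arr[7]=2 <= 14: swap with position 0, array becomes [2, 24, 36, 23, 21, 40, 20, 29, 14]

Place pivot at position 1: [2, 14, 36, 23, 21, 40, 20, 29, 24]
Pivot position: 1

After partitioning with pivot 14, the array becomes [2, 14, 36, 23, 21, 40, 20, 29, 24]. The pivot is placed at index 1. All elements to the left of the pivot are <= 14, and all elements to the right are > 14.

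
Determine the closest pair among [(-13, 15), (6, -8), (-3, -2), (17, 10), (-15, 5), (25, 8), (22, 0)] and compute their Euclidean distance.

Computing all pairwise distances among 7 points:

d((-13, 15), (6, -8)) = 29.8329
d((-13, 15), (-3, -2)) = 19.7231
d((-13, 15), (17, 10)) = 30.4138
d((-13, 15), (-15, 5)) = 10.198
d((-13, 15), (25, 8)) = 38.6394
d((-13, 15), (22, 0)) = 38.0789
d((6, -8), (-3, -2)) = 10.8167
d((6, -8), (17, 10)) = 21.095
d((6, -8), (-15, 5)) = 24.6982
d((6, -8), (25, 8)) = 24.8395
d((6, -8), (22, 0)) = 17.8885
d((-3, -2), (17, 10)) = 23.3238
d((-3, -2), (-15, 5)) = 13.8924
d((-3, -2), (25, 8)) = 29.7321
d((-3, -2), (22, 0)) = 25.0799
d((17, 10), (-15, 5)) = 32.3883
d((17, 10), (25, 8)) = 8.2462 <-- minimum
d((17, 10), (22, 0)) = 11.1803
d((-15, 5), (25, 8)) = 40.1123
d((-15, 5), (22, 0)) = 37.3363
d((25, 8), (22, 0)) = 8.544

Closest pair: (17, 10) and (25, 8) with distance 8.2462

The closest pair is (17, 10) and (25, 8) with Euclidean distance 8.2462. For 7 points, brute-force pairwise comparison is shown above. For large n, the divide-and-conquer algorithm (sort by x, recurse on halves, check the dividing strip) achieves O(n log n).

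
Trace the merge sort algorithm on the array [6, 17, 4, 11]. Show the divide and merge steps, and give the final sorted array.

Merge sort trace:

Split: [6, 17, 4, 11] -> [6, 17] and [4, 11]
  Split: [6, 17] -> [6] and [17]
  Merge: [6] + [17] -> [6, 17]
  Split: [4, 11] -> [4] and [11]
  Merge: [4] + [11] -> [4, 11]
Merge: [6, 17] + [4, 11] -> [4, 6, 11, 17]

Final sorted array: [4, 6, 11, 17]

The merge sort proceeds by recursively splitting the array and merging sorted halves.
After all merges, the sorted array is [4, 6, 11, 17].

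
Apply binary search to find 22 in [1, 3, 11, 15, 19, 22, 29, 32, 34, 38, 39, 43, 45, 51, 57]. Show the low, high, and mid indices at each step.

Binary search for 22 in [1, 3, 11, 15, 19, 22, 29, 32, 34, 38, 39, 43, 45, 51, 57]:

lo=0, hi=14, mid=7, arr[mid]=32 -> 32 > 22, search left half
lo=0, hi=6, mid=3, arr[mid]=15 -> 15 < 22, search right half
lo=4, hi=6, mid=5, arr[mid]=22 -> Found target at index 5!

Binary search finds 22 at index 5 after 3 comparisons. The search repeatedly halves the search space by comparing with the middle element.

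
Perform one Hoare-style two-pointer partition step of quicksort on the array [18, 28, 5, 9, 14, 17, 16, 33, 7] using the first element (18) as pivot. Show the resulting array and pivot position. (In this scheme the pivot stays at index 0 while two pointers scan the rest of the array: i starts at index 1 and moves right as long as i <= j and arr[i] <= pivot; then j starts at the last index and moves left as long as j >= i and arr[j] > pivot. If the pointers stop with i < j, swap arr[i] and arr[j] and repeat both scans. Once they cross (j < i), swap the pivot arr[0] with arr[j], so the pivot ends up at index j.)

Hoare-style two-pointer partition with pivot = 18:

Initial array: [18, 28, 5, 9, 14, 17, 16, 33, 7]

Pointers start at i = 1, j = 8.
i stops at index 1 (arr[1]=28 > 18), j stops at index 8 (arr[8]=7 <= 18): swap arr[1] and arr[8], array becomes [18, 7, 5, 9, 14, 17, 16, 33, 28]
i ends at 7, j ends at 6: the pointers have crossed (j < i), so scanning stops.

Swap pivot arr[0] with arr[6] to place pivot at position 6: [16, 7, 5, 9, 14, 17, 18, 33, 28]
Pivot position: 6

After partitioning with pivot 18, the array becomes [16, 7, 5, 9, 14, 17, 18, 33, 28]. The pivot is placed at index 6. All elements to the left of the pivot are <= 18, and all elements to the right are > 18.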